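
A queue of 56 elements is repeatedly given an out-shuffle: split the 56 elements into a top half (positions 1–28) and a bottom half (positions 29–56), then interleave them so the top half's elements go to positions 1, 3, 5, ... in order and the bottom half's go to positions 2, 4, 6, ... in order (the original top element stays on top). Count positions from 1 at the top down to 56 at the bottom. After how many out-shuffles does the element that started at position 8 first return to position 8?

Follow position 8 under repeated out-shuffles:
8 → 15 → 29 → 2 → 3 → 5 → 9 → 17 → 33 → 10 → 19 → 37 → 18 → 35 → 14 → 27 → 53 → 50 → 44 → 32 → 8
It first returns after 20 out-shuffles.

20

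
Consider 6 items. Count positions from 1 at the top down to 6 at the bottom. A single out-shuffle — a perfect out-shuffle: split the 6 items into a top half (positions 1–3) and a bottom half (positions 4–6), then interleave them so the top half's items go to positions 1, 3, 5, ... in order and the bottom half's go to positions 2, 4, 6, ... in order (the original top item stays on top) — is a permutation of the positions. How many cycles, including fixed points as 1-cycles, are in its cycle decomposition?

Trace each unvisited position around until it returns:
(1) (2 3 5 4) (6)
3 cycles in total.

3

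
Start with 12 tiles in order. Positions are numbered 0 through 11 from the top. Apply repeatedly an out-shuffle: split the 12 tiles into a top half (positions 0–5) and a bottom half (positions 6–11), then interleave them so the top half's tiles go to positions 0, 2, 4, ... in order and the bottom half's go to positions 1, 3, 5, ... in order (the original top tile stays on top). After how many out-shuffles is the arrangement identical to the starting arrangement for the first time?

10

The out-shuffle permutes the 12 positions with cycle lengths [1, 1, 10].
Every tile is home exactly when every cycle has completed a whole number of laps, i.e. after lcm(1, 10) = 10 out-shuffles.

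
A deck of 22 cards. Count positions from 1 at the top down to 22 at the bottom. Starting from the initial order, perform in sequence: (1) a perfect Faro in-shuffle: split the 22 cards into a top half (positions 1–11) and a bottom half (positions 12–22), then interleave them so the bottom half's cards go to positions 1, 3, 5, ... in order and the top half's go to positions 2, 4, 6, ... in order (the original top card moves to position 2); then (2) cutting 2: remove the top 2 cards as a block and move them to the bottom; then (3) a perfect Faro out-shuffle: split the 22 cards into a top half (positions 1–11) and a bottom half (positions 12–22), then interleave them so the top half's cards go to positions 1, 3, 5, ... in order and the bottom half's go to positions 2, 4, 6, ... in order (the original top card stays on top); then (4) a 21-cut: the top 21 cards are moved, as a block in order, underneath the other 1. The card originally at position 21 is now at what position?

13

Track the card from position 21 forward through each operation:
  after op 1 (in-shuffle): 21 → 19
  after op 2 (cut 2): 19 → 17
  after op 3 (out-shuffle): 17 → 12
  after op 4 (cut 21): 12 → 13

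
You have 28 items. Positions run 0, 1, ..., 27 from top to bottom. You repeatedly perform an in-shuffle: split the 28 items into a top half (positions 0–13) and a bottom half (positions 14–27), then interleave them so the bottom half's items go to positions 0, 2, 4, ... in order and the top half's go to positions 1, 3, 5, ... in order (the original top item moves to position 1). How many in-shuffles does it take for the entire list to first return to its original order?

The in-shuffle permutes the 28 positions with cycle lengths [28].
Every item is home exactly when every cycle has completed a whole number of laps, i.e. after lcm(28) = 28 in-shuffles.

28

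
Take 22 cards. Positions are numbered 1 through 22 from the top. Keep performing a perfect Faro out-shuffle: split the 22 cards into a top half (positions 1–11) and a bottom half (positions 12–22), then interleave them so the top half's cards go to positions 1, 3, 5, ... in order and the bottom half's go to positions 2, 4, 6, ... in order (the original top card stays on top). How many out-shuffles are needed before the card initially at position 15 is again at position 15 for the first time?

2

Follow position 15 under repeated out-shuffles:
15 → 8 → 15
It first returns after 2 out-shuffles.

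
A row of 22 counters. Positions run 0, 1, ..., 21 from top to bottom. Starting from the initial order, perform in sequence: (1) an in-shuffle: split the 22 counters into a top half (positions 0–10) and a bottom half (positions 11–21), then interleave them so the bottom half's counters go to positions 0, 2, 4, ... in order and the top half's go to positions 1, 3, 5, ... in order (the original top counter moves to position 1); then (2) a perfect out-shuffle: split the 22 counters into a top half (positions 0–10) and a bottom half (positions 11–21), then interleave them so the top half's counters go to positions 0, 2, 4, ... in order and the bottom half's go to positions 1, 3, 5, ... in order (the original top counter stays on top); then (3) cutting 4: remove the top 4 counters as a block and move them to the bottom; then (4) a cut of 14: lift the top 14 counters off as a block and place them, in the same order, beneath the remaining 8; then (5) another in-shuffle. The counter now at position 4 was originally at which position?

7

Undo the operations in reverse order, starting from position 4:
  undo op 5 (in-shuffle, from bottom half): 4 ← 13
  undo op 4 (cut 14): 13 ← 5
  undo op 3 (cut 4): 5 ← 9
  undo op 2 (out-shuffle, from bottom half): 9 ← 15
  undo op 1 (in-shuffle, from top half): 15 ← 7
So the counter at position 4 came from original position 7.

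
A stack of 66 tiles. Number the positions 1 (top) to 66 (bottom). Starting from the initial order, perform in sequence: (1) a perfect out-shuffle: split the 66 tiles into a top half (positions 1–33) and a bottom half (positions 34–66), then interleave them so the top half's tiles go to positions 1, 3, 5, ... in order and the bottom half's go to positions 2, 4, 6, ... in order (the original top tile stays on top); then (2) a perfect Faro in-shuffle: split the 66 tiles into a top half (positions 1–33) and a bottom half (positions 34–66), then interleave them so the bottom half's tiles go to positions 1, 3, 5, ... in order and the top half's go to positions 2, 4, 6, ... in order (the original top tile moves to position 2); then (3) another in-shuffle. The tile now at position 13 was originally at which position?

43

Undo the operations in reverse order, starting from position 13:
  undo op 3 (in-shuffle, from bottom half): 13 ← 40
  undo op 2 (in-shuffle, from top half): 40 ← 20
  undo op 1 (out-shuffle, from bottom half): 20 ← 43
So the tile at position 13 came from original position 43.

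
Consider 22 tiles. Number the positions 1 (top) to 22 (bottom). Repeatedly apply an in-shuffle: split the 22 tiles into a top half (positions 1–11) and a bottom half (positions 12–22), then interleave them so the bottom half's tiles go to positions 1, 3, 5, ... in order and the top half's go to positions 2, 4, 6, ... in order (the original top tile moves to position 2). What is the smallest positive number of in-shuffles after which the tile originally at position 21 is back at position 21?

Follow position 21 under repeated in-shuffles:
21 → 19 → 15 → 7 → 14 → 5 → 10 → 20 → 17 → 11 → 22 → 21
It first returns after 11 in-shuffles.

11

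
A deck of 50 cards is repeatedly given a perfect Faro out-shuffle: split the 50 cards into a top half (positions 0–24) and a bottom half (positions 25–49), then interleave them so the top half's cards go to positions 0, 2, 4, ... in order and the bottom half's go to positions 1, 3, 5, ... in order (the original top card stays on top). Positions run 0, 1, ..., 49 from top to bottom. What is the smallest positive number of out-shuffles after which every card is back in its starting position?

21

The out-shuffle permutes the 50 positions with cycle lengths [1, 1, 3, 3, 21, 21].
Every card is home exactly when every cycle has completed a whole number of laps, i.e. after lcm(1, 3, 21) = 21 out-shuffles.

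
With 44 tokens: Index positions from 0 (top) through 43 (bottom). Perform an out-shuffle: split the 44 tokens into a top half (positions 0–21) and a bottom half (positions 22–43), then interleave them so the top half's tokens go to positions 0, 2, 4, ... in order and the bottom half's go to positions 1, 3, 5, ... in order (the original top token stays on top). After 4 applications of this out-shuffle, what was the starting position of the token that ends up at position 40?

Work backwards from position 40, undoing one out-shuffle at a time:
40 ← 20 ← 10 ← 5 ← 24
So the token now at position 40 started at position 24.

24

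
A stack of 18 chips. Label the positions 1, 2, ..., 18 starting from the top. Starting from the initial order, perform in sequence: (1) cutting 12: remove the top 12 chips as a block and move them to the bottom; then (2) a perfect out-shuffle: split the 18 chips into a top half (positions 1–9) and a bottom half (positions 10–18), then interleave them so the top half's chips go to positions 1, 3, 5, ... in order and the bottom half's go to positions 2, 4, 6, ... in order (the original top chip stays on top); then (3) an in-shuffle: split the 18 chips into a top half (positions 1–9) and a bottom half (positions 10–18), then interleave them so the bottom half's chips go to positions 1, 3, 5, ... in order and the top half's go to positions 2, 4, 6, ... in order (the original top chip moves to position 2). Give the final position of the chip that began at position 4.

Track the chip from position 4 forward through each operation:
  after op 1 (cut 12): 4 → 10
  after op 2 (out-shuffle): 10 → 2
  after op 3 (in-shuffle): 2 → 4

4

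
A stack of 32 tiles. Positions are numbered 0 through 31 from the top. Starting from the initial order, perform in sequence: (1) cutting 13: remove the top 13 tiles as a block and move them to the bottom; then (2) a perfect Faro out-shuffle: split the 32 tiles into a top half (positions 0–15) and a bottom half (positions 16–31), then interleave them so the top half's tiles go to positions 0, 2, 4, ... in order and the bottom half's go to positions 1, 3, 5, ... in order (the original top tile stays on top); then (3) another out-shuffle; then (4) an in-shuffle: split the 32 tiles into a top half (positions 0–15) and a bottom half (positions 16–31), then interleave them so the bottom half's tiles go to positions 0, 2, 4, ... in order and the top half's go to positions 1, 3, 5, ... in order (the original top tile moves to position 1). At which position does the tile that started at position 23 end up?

Track the tile from position 23 forward through each operation:
  after op 1 (cut 13): 23 → 10
  after op 2 (out-shuffle): 10 → 20
  after op 3 (out-shuffle): 20 → 9
  after op 4 (in-shuffle): 9 → 19

19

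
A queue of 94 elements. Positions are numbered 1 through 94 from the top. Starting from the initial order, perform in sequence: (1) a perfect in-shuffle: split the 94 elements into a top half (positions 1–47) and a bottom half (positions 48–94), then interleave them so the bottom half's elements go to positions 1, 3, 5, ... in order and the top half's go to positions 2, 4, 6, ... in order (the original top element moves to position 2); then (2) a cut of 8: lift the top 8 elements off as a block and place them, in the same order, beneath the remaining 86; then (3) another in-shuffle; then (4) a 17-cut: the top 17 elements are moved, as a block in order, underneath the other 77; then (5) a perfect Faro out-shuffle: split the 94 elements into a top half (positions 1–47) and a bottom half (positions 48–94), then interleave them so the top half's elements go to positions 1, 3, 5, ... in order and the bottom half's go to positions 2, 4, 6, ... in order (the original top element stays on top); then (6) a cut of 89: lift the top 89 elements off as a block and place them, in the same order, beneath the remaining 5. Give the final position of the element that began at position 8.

3

Track the element from position 8 forward through each operation:
  after op 1 (in-shuffle): 8 → 16
  after op 2 (cut 8): 16 → 8
  after op 3 (in-shuffle): 8 → 16
  after op 4 (cut 17): 16 → 93
  after op 5 (out-shuffle): 93 → 92
  after op 6 (cut 89): 92 → 3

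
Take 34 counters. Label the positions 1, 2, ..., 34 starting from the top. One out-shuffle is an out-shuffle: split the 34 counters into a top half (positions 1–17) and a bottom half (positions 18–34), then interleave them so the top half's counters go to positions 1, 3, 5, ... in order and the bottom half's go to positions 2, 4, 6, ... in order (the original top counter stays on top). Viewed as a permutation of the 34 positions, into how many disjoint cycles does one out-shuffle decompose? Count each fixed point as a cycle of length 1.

Trace each unvisited position around until it returns:
(1) (2 3 5 9 17 33 32 30 26 18) (4 7 13 25 16 31 28 22 10 19) (6 11 21 8 15 29 24 14 27 20) (12 23) (34)
6 cycles in total.

6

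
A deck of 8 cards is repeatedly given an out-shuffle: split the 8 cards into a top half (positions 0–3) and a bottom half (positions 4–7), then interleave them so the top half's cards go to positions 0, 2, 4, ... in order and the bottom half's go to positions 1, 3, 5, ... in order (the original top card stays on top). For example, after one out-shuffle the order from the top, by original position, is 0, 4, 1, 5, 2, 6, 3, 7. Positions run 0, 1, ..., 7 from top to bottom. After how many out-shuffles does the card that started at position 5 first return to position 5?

3

Follow position 5 under repeated out-shuffles:
5 → 3 → 6 → 5
It first returns after 3 out-shuffles.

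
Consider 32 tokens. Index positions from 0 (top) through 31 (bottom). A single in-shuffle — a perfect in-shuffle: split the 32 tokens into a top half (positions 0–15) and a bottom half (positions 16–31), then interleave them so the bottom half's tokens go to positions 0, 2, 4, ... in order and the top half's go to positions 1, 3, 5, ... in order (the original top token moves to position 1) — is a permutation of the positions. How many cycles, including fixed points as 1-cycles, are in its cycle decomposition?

4

Trace each unvisited position around until it returns:
(0 1 3 7 15 31 30 28 24 16) (2 5 11 23 14 29 26 20 8 17) (4 9 19 6 13 27 22 12 25 18) (10 21)
4 cycles in total.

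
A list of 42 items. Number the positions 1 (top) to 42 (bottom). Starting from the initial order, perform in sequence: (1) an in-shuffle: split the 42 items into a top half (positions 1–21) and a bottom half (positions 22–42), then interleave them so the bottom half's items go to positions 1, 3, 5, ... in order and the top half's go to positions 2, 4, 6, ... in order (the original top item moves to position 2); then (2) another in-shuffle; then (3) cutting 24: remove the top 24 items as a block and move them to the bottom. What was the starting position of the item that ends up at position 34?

4

Undo the operations in reverse order, starting from position 34:
  undo op 3 (cut 24): 34 ← 16
  undo op 2 (in-shuffle, from top half): 16 ← 8
  undo op 1 (in-shuffle, from top half): 8 ← 4
So the item at position 34 came from original position 4.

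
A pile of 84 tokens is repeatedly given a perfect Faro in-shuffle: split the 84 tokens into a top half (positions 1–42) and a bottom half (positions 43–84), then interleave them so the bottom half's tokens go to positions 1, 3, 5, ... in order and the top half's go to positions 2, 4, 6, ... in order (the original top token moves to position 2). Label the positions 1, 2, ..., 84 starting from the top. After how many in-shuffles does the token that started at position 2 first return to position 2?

8

Follow position 2 under repeated in-shuffles:
2 → 4 → 8 → 16 → 32 → 64 → 43 → 1 → 2
It first returns after 8 in-shuffles.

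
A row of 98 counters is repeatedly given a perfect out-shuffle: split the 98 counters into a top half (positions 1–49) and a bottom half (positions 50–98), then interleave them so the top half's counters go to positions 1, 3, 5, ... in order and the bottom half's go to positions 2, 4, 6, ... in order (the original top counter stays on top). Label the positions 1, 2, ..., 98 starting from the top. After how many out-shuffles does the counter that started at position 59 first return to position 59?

Follow position 59 under repeated out-shuffles:
59 → 20 → 39 → 77 → 56 → 14 → 27 → 53 → ... → 59 (length 48)
It first returns after 48 out-shuffles.

48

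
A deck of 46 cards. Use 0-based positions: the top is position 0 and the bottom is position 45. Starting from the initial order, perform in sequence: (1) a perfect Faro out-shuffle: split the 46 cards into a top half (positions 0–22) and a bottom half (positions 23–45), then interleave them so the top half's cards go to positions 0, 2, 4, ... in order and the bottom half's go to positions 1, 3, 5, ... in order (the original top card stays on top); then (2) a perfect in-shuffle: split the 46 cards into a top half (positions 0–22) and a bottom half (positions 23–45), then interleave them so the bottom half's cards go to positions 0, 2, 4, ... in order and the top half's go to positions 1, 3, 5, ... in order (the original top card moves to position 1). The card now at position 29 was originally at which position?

7

Undo the operations in reverse order, starting from position 29:
  undo op 2 (in-shuffle, from top half): 29 ← 14
  undo op 1 (out-shuffle, from top half): 14 ← 7
So the card at position 29 came from original position 7.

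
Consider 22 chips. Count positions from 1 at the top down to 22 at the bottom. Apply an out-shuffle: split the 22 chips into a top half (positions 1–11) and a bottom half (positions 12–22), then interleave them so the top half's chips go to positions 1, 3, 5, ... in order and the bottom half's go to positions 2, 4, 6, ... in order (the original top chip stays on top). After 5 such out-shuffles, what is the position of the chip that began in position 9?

Track the chip's position through each out-shuffle:
9 → 17 → 12 → 2 → 3 → 5

5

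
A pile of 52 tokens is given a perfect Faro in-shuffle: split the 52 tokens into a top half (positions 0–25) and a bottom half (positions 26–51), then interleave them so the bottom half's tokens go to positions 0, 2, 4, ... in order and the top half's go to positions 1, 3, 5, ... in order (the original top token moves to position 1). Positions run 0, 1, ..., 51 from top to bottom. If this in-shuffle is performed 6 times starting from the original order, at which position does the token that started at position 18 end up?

49

Track the token's position through each in-shuffle:
18 → 37 → 22 → 45 → 38 → 24 → 49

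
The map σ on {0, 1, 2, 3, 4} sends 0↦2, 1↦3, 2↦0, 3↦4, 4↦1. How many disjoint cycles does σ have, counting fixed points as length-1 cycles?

2

Cycle decomposition: (0 2) (1 3 4).
2 cycles.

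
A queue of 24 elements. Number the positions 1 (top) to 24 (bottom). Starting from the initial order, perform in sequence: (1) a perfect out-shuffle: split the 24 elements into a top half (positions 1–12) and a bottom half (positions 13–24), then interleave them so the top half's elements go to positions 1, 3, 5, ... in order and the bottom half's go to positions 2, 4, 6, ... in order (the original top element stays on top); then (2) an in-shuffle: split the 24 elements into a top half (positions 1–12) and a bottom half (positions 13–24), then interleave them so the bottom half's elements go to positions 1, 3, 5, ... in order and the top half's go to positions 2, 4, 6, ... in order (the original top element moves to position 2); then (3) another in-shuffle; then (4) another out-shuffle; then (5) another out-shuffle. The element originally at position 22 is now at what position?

17

Track the element from position 22 forward through each operation:
  after op 1 (out-shuffle): 22 → 20
  after op 2 (in-shuffle): 20 → 15
  after op 3 (in-shuffle): 15 → 5
  after op 4 (out-shuffle): 5 → 9
  after op 5 (out-shuffle): 9 → 17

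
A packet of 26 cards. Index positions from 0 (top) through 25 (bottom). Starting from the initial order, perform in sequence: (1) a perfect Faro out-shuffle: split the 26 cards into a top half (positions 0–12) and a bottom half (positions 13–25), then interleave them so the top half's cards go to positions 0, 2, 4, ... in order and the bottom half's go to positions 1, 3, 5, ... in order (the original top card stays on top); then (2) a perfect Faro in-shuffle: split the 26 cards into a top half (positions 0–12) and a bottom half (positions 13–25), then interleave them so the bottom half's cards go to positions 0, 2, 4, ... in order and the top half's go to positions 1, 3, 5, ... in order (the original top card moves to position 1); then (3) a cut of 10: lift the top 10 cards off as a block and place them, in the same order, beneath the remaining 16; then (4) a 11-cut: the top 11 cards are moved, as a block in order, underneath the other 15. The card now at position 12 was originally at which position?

14

Undo the operations in reverse order, starting from position 12:
  undo op 4 (cut 11): 12 ← 23
  undo op 3 (cut 10): 23 ← 7
  undo op 2 (in-shuffle, from top half): 7 ← 3
  undo op 1 (out-shuffle, from bottom half): 3 ← 14
So the card at position 12 came from original position 14.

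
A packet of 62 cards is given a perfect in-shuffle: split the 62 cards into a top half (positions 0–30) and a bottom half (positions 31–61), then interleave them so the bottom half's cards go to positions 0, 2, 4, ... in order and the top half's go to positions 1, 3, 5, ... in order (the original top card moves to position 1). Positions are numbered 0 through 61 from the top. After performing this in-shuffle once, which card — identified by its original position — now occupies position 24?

Work backwards from position 24, undoing one in-shuffle at a time:
24 ← 43
So the card now at position 24 started at position 43.

43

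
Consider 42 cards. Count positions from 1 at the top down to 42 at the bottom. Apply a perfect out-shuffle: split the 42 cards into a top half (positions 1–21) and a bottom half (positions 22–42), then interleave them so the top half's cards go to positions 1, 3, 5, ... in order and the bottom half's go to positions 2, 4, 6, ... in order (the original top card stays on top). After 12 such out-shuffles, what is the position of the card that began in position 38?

Track the card's position through each out-shuffle:
38 → 34 → 26 → 10 → 19 → 37 → 32 → 22 → 2 → 3 → 5 → 9 → 17

17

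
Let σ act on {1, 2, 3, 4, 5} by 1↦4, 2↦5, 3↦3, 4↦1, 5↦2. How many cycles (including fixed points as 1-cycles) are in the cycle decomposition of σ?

3

Cycle decomposition: (1 4) (2 5) (3).
3 cycles.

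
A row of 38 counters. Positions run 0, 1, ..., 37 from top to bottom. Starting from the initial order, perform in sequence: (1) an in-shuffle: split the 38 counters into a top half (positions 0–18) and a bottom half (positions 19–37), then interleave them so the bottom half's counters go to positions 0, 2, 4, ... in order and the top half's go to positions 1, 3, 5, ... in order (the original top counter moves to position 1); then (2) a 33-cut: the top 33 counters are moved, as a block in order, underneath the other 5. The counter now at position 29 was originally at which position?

Undo the operations in reverse order, starting from position 29:
  undo op 2 (cut 33): 29 ← 24
  undo op 1 (in-shuffle, from bottom half): 24 ← 31
So the counter at position 29 came from original position 31.

31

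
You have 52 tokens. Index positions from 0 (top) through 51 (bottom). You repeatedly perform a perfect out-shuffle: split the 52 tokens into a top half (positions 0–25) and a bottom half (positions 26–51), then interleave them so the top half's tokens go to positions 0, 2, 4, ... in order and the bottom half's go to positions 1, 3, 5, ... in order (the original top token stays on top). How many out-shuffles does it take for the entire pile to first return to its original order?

8

The out-shuffle permutes the 52 positions with cycle lengths [1, 1, 2, 8, 8, 8, 8, 8, 8].
Every token is home exactly when every cycle has completed a whole number of laps, i.e. after lcm(1, 2, 8) = 8 out-shuffles.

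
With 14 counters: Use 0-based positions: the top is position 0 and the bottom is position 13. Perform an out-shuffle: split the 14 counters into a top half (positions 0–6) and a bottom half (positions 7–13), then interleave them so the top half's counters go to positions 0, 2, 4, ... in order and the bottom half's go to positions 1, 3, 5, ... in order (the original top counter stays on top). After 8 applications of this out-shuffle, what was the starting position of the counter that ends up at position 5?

2

Work backwards from position 5, undoing one out-shuffle at a time:
5 ← 9 ← 11 ← 12 ← 6 ← 3 ← 8 ← 4 ← 2
So the counter now at position 5 started at position 2.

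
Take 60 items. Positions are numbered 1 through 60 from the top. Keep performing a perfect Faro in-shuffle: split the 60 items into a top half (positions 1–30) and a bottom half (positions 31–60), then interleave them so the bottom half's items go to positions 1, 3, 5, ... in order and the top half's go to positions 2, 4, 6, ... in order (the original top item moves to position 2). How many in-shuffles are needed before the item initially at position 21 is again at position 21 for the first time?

60

Follow position 21 under repeated in-shuffles:
21 → 42 → 23 → 46 → 31 → 1 → 2 → 4 → ... → 21 (length 60)
It first returns after 60 in-shuffles.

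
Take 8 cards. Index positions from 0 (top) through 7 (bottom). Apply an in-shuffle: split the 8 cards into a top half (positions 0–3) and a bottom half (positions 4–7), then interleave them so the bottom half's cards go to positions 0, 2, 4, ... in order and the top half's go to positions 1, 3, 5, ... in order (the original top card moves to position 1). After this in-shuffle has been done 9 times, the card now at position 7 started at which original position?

0

Work backwards from position 7, undoing one in-shuffle at a time:
7 ← 3 ← 1 ← 0 ← 4 ← 6 ← 7 ← 3 ← 1 ← 0
So the card now at position 7 started at position 0.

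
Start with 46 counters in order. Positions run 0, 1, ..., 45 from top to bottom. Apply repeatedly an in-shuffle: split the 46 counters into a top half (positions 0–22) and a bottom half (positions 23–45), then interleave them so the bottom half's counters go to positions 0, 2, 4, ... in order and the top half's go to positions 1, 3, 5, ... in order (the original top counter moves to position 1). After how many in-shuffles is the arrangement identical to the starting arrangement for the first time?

The in-shuffle permutes the 46 positions with cycle lengths [23, 23].
Every counter is home exactly when every cycle has completed a whole number of laps, i.e. after lcm(23) = 23 in-shuffles.

23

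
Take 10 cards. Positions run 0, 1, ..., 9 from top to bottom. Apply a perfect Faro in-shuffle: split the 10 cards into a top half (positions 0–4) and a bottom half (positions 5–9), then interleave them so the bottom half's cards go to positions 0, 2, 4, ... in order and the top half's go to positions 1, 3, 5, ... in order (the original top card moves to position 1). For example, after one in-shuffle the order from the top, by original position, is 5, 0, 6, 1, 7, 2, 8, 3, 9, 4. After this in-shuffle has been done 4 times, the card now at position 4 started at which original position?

0

Work backwards from position 4, undoing one in-shuffle at a time:
4 ← 7 ← 3 ← 1 ← 0
So the card now at position 4 started at position 0.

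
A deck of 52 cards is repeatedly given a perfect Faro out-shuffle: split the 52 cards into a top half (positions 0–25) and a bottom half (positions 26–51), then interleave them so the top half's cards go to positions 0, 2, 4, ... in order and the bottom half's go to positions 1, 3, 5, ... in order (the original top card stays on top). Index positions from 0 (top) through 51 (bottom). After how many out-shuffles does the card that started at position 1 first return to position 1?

8

Follow position 1 under repeated out-shuffles:
1 → 2 → 4 → 8 → 16 → 32 → 13 → 26 → 1
It first returns after 8 out-shuffles.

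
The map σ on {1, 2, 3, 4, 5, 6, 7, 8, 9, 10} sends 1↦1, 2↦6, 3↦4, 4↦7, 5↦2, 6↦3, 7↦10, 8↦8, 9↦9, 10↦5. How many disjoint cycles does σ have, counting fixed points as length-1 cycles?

Cycle decomposition: (1) (2 6 3 4 7 10 5) (8) (9).
4 cycles.

4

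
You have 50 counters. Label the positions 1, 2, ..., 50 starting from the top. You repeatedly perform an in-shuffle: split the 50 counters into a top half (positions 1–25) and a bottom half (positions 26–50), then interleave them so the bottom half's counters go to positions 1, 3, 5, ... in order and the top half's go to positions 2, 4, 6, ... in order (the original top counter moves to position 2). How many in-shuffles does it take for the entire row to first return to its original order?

8

The in-shuffle permutes the 50 positions with cycle lengths [2, 8, 8, 8, 8, 8, 8].
Every counter is home exactly when every cycle has completed a whole number of laps, i.e. after lcm(2, 8) = 8 in-shuffles.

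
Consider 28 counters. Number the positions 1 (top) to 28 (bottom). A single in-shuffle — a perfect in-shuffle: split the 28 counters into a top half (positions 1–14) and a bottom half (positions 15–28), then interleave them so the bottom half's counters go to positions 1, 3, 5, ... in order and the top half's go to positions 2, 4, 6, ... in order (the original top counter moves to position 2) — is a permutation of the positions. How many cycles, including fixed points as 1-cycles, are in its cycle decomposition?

Trace each unvisited position around until it returns:
(1 2 4 8 16 3 ... len 28)
1 cycle in total.

1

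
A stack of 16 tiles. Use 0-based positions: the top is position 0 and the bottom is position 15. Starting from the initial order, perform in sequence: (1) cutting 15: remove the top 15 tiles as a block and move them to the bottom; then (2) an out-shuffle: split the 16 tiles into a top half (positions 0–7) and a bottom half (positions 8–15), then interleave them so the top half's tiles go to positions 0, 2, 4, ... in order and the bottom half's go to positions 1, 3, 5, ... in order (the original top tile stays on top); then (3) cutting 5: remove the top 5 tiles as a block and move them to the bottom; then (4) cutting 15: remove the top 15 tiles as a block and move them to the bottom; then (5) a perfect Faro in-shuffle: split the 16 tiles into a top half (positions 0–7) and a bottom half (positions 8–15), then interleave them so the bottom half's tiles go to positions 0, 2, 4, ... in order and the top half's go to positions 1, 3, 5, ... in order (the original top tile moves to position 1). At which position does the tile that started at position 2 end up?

5

Track the tile from position 2 forward through each operation:
  after op 1 (cut 15): 2 → 3
  after op 2 (out-shuffle): 3 → 6
  after op 3 (cut 5): 6 → 1
  after op 4 (cut 15): 1 → 2
  after op 5 (in-shuffle): 2 → 5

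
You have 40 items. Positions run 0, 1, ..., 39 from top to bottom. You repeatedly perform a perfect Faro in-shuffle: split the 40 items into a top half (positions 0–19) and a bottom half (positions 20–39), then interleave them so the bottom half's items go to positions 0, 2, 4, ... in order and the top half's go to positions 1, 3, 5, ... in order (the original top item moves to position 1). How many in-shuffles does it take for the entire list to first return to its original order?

The in-shuffle permutes the 40 positions with cycle lengths [20, 20].
Every item is home exactly when every cycle has completed a whole number of laps, i.e. after lcm(20) = 20 in-shuffles.

20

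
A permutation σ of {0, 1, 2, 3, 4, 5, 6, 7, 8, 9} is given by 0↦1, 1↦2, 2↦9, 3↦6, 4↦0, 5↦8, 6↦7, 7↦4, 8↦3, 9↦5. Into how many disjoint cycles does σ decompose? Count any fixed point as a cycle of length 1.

Cycle decomposition: (0 1 2 9 5 8 3 6 7 4).
1 cycle.

1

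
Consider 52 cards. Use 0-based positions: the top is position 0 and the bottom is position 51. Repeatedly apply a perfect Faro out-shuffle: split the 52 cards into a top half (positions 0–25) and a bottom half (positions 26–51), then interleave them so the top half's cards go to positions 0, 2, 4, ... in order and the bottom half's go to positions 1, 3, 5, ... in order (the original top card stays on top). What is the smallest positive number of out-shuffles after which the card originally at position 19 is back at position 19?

Follow position 19 under repeated out-shuffles:
19 → 38 → 25 → 50 → 49 → 47 → 43 → 35 → 19
It first returns after 8 out-shuffles.

8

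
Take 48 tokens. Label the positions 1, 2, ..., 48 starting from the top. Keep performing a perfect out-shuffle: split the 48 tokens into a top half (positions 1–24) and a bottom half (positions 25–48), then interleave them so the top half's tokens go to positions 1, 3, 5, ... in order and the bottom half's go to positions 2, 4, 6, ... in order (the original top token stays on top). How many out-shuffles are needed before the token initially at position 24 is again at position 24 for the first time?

Follow position 24 under repeated out-shuffles:
24 → 47 → 46 → 44 → 40 → 32 → 16 → 31 → ... → 24 (length 23)
It first returns after 23 out-shuffles.

23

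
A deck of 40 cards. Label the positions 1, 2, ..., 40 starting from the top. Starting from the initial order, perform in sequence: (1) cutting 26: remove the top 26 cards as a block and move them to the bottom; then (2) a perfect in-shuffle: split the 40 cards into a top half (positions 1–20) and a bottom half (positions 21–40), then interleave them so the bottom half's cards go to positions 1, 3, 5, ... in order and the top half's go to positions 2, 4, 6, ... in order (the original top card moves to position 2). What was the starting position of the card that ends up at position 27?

20

Undo the operations in reverse order, starting from position 27:
  undo op 2 (in-shuffle, from bottom half): 27 ← 34
  undo op 1 (cut 26): 34 ← 20
So the card at position 27 came from original position 20.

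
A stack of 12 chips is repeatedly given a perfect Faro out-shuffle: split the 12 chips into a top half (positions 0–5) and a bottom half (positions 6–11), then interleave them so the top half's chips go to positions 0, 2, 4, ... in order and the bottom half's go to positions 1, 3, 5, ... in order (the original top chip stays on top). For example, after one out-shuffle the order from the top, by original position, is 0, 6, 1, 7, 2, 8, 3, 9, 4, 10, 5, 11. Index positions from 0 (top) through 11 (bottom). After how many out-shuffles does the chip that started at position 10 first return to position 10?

Follow position 10 under repeated out-shuffles:
10 → 9 → 7 → 3 → 6 → 1 → 2 → 4 → 8 → 5 → 10
It first returns after 10 out-shuffles.

10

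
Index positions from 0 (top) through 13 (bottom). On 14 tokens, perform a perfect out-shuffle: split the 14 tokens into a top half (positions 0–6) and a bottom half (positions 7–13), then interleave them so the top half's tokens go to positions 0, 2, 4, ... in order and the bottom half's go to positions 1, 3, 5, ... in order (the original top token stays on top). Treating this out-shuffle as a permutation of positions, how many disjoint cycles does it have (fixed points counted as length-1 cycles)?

Trace each unvisited position around until it returns:
(0) (1 2 4 8 3 6 ... len 12) (13)
3 cycles in total.

3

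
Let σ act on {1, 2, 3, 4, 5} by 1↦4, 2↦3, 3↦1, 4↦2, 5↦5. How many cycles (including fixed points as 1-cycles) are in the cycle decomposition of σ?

Cycle decomposition: (1 4 2 3) (5).
2 cycles.

2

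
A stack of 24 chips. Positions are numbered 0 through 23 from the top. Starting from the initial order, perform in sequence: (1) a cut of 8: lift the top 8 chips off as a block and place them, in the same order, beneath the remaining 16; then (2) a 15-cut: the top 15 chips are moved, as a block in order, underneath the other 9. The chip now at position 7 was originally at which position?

Undo the operations in reverse order, starting from position 7:
  undo op 2 (cut 15): 7 ← 22
  undo op 1 (cut 8): 22 ← 6
So the chip at position 7 came from original position 6.

6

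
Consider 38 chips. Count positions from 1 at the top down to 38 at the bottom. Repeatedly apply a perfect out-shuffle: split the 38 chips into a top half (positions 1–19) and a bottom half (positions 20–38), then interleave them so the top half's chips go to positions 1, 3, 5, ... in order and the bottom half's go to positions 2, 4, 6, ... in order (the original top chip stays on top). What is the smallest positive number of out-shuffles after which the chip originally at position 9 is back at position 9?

36

Follow position 9 under repeated out-shuffles:
9 → 17 → 33 → 28 → 18 → 35 → 32 → 26 → ... → 9 (length 36)
It first returns after 36 out-shuffles.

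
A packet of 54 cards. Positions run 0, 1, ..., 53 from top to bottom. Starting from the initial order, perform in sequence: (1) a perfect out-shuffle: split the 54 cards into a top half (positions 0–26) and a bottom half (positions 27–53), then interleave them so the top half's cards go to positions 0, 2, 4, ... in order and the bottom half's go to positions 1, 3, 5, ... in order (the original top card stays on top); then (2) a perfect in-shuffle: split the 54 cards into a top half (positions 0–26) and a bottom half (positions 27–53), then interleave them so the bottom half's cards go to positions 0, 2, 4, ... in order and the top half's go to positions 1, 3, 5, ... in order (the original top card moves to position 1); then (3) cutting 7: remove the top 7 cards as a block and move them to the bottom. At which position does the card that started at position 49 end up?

29

Track the card from position 49 forward through each operation:
  after op 1 (out-shuffle): 49 → 45
  after op 2 (in-shuffle): 45 → 36
  after op 3 (cut 7): 36 → 29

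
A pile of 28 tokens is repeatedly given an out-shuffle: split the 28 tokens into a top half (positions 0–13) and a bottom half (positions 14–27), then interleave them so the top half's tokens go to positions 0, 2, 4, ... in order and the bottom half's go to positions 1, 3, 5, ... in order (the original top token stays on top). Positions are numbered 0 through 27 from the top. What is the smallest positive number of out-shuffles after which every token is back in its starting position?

18

The out-shuffle permutes the 28 positions with cycle lengths [1, 1, 2, 6, 18].
Every token is home exactly when every cycle has completed a whole number of laps, i.e. after lcm(1, 2, 6, 18) = 18 out-shuffles.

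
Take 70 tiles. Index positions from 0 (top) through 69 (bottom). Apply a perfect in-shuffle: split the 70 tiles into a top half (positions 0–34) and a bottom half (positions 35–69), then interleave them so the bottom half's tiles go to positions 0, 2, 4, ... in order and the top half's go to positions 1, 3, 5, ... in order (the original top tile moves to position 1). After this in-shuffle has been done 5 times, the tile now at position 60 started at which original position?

12

Work backwards from position 60, undoing one in-shuffle at a time:
60 ← 65 ← 32 ← 51 ← 25 ← 12
So the tile now at position 60 started at position 12.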